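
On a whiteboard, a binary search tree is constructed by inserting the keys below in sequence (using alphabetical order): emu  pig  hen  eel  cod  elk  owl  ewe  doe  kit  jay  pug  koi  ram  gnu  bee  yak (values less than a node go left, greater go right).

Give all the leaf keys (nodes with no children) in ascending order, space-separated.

bee doe elk gnu jay koi yak

Insert emu: tree is empty, so emu becomes the root.
Insert pig: pig > emu → go right. Place as right child of emu.
Insert hen: hen > emu → go right; hen < pig → go left. Place as left child of pig.
Insert eel: eel < emu → go left. Place as left child of emu.
Insert cod: cod < emu → go left; cod < eel → go left. Place as left child of eel.
Insert elk: elk < emu → go left; elk > eel → go right. Place as right child of eel.
Insert owl: owl > emu → go right; owl < pig → go left; owl > hen → go right. Place as right child of hen.
Insert ewe: ewe > emu → go right; ewe < pig → go left; ewe < hen → go left. Place as left child of hen.
Insert doe: doe < emu → go left; doe < eel → go left; doe > cod → go right. Place as right child of cod.
Insert kit: kit > emu → go right; kit < pig → go left; kit > hen → go right; kit < owl → go left. Place as left child of owl.
Insert jay: jay > emu → go right; jay < pig → go left; jay > hen → go right; jay < owl → go left; jay < kit → go left. Place as left child of kit.
Insert pug: pug > emu → go right; pug > pig → go right. Place as right child of pig.
Insert koi: koi > emu → go right; koi < pig → go left; koi > hen → go right; koi < owl → go left; koi > kit → go right. Place as right child of kit.
Insert ram: ram > emu → go right; ram > pig → go right; ram > pug → go right. Place as right child of pug.
Insert gnu: gnu > emu → go right; gnu < pig → go left; gnu < hen → go left; gnu > ewe → go right. Place as right child of ewe.
Insert bee: bee < emu → go left; bee < eel → go left; bee < cod → go left. Place as left child of cod.
Insert yak: yak > emu → go right; yak > pig → go right; yak > pug → go right; yak > ram → go right. Place as right child of ram.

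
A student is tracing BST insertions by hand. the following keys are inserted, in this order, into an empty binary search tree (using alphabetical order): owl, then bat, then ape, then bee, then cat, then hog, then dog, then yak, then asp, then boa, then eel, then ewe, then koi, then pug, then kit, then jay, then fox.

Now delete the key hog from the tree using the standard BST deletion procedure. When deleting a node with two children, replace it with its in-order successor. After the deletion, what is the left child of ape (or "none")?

Insert owl: tree is empty, so owl becomes the root.
Insert bat: bat < owl → go left. Place as left child of owl.
Insert ape: ape < owl → go left; ape < bat → go left. Place as left child of bat.
Insert bee: bee < owl → go left; bee > bat → go right. Place as right child of bat.
Insert cat: cat < owl → go left; cat > bat → go right; cat > bee → go right. Place as right child of bee.
Insert hog: hog < owl → go left; hog > bat → go right; hog > bee → go right; hog > cat → go right. Place as right child of cat.
Insert dog: dog < owl → go left; dog > bat → go right; dog > bee → go right; dog > cat → go right; dog < hog → go left. Place as left child of hog.
Insert yak: yak > owl → go right. Place as right child of owl.
Insert asp: asp < owl → go left; asp < bat → go left; asp > ape → go right. Place as right child of ape.
Insert boa: boa < owl → go left; boa > bat → go right; boa > bee → go right; boa < cat → go left. Place as left child of cat.
Insert eel: eel < owl → go left; eel > bat → go right; eel > bee → go right; eel > cat → go right; eel < hog → go left; eel > dog → go right. Place as right child of dog.
Insert ewe: ewe < owl → go left; ewe > bat → go right; ewe > bee → go right; ewe > cat → go right; ewe < hog → go left; ewe > dog → go right; ewe > eel → go right. Place as right child of eel.
Insert koi: koi < owl → go left; koi > bat → go right; koi > bee → go right; koi > cat → go right; koi > hog → go right. Place as right child of hog.
Insert pug: pug > owl → go right; pug < yak → go left. Place as left child of yak.
Insert kit: kit < owl → go left; kit > bat → go right; kit > bee → go right; kit > cat → go right; kit > hog → go right; kit < koi → go left. Place as left child of koi.
Insert jay: jay < owl → go left; jay > bat → go right; jay > bee → go right; jay > cat → go right; jay > hog → go right; jay < koi → go left; jay < kit → go left. Place as left child of kit.
Insert fox: fox < owl → go left; fox > bat → go right; fox > bee → go right; fox > cat → go right; fox < hog → go left; fox > dog → go right; fox > eel → go right; fox > ewe → go right. Place as right child of ewe.

Delete hog (two children — replace with in-order successor).
After deletion, ape's left child: none.

none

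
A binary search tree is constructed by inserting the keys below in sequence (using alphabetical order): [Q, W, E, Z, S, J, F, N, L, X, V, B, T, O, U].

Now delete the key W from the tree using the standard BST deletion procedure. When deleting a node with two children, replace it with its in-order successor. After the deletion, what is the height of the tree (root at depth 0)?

Q: root
W: right child of Q (depth 1)
E: left child of Q (depth 1)
Z: right child of W (depth 2)
S: left child of W (depth 2)
J: right child of E (depth 2)
F: left child of J (depth 3)
N: right child of J (depth 3)
L: left child of N (depth 4)
X: left child of Z (depth 3)
V: right child of S (depth 3)
B: left child of E (depth 2)
T: left child of V (depth 4)
O: right child of N (depth 4)
U: right child of T (depth 5)

Delete W (two children — replace with in-order successor).
After deletion, deepest node is U at depth 5.

5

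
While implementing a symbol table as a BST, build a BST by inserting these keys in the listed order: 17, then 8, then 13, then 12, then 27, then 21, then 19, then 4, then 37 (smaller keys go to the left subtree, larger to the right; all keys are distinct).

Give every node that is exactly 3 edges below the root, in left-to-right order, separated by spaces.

Insert 17: tree is empty, so 17 becomes the root.
Insert 8: 8 < 17 → go left. Place as left child of 17.
Insert 13: 13 < 17 → go left; 13 > 8 → go right. Place as right child of 8.
Insert 12: 12 < 17 → go left; 12 > 8 → go right; 12 < 13 → go left. Place as left child of 13.
Insert 27: 27 > 17 → go right. Place as right child of 17.
Insert 21: 21 > 17 → go right; 21 < 27 → go left. Place as left child of 27.
Insert 19: 19 > 17 → go right; 19 < 27 → go left; 19 < 21 → go left. Place as left child of 21.
Insert 4: 4 < 17 → go left; 4 < 8 → go left. Place as left child of 8.
Insert 37: 37 > 17 → go right; 37 > 27 → go right. Place as right child of 27.

12 19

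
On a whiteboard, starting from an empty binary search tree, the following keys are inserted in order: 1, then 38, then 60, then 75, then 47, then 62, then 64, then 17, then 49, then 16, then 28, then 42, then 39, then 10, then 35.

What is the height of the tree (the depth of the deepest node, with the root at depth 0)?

1: root
38: right child of 1 (depth 1)
60: right child of 38 (depth 2)
75: right child of 60 (depth 3)
47: left child of 60 (depth 3)
62: left child of 75 (depth 4)
64: right child of 62 (depth 5)
17: left child of 38 (depth 2)
49: right child of 47 (depth 4)
16: left child of 17 (depth 3)
28: right child of 17 (depth 3)
42: left child of 47 (depth 4)
39: left child of 42 (depth 5)
10: left child of 16 (depth 4)
35: right child of 28 (depth 4)

The deepest node is 64 at depth 5.

5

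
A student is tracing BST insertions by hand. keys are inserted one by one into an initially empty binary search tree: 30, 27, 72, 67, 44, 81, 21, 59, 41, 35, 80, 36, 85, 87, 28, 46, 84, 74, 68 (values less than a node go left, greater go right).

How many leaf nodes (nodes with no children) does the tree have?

8

30: root
27: left child of 30 (depth 1)
72: right child of 30 (depth 1)
67: left child of 72 (depth 2)
44: left child of 67 (depth 3)
81: right child of 72 (depth 2)
21: left child of 27 (depth 2)
59: right child of 44 (depth 4)
41: left child of 44 (depth 4)
35: left child of 41 (depth 5)
80: left child of 81 (depth 3)
36: right child of 35 (depth 6)
85: right child of 81 (depth 3)
87: right child of 85 (depth 4)
28: right child of 27 (depth 2)
46: left child of 59 (depth 5)
84: left child of 85 (depth 4)
74: left child of 80 (depth 4)
68: right child of 67 (depth 3)

Leaves: 21, 28, 36, 46, 68, 74, 84, 87 — 8 in total.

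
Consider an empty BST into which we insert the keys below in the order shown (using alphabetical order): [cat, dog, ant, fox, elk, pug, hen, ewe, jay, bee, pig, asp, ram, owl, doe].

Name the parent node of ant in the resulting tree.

cat

Insert cat: tree is empty, so cat becomes the root.
Insert dog: dog > cat → go right. Place as right child of cat.
Insert ant: ant < cat → go left. Place as left child of cat.
Insert fox: fox > cat → go right; fox > dog → go right. Place as right child of dog.
Insert elk: elk > cat → go right; elk > dog → go right; elk < fox → go left. Place as left child of fox.
Insert pug: pug > cat → go right; pug > dog → go right; pug > fox → go right. Place as right child of fox.
Insert hen: hen > cat → go right; hen > dog → go right; hen > fox → go right; hen < pug → go left. Place as left child of pug.
Insert ewe: ewe > cat → go right; ewe > dog → go right; ewe < fox → go left; ewe > elk → go right. Place as right child of elk.
Insert jay: jay > cat → go right; jay > dog → go right; jay > fox → go right; jay < pug → go left; jay > hen → go right. Place as right child of hen.
Insert bee: bee < cat → go left; bee > ant → go right. Place as right child of ant.
Insert pig: pig > cat → go right; pig > dog → go right; pig > fox → go right; pig < pug → go left; pig > hen → go right; pig > jay → go right. Place as right child of jay.
Insert asp: asp < cat → go left; asp > ant → go right; asp < bee → go left. Place as left child of bee.
Insert ram: ram > cat → go right; ram > dog → go right; ram > fox → go right; ram > pug → go right. Place as right child of pug.
Insert owl: owl > cat → go right; owl > dog → go right; owl > fox → go right; owl < pug → go left; owl > hen → go right; owl > jay → go right; owl < pig → go left. Place as left child of pig.
Insert doe: doe > cat → go right; doe < dog → go left. Place as left child of dog.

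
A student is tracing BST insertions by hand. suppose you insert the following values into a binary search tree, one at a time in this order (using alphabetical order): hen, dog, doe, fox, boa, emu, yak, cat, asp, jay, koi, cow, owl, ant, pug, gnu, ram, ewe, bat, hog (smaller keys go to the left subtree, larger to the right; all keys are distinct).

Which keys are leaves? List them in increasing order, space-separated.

Insert hen: tree is empty, so hen becomes the root.
Insert dog: dog < hen → go left. Place as left child of hen.
Insert doe: doe < hen → go left; doe < dog → go left. Place as left child of dog.
Insert fox: fox < hen → go left; fox > dog → go right. Place as right child of dog.
Insert boa: boa < hen → go left; boa < dog → go left; boa < doe → go left. Place as left child of doe.
Insert emu: emu < hen → go left; emu > dog → go right; emu < fox → go left. Place as left child of fox.
Insert yak: yak > hen → go right. Place as right child of hen.
Insert cat: cat < hen → go left; cat < dog → go left; cat < doe → go left; cat > boa → go right. Place as right child of boa.
Insert asp: asp < hen → go left; asp < dog → go left; asp < doe → go left; asp < boa → go left. Place as left child of boa.
Insert jay: jay > hen → go right; jay < yak → go left. Place as left child of yak.
Insert koi: koi > hen → go right; koi < yak → go left; koi > jay → go right. Place as right child of jay.
Insert cow: cow < hen → go left; cow < dog → go left; cow < doe → go left; cow > boa → go right; cow > cat → go right. Place as right child of cat.
Insert owl: owl > hen → go right; owl < yak → go left; owl > jay → go right; owl > koi → go right. Place as right child of koi.
Insert ant: ant < hen → go left; ant < dog → go left; ant < doe → go left; ant < boa → go left; ant < asp → go left. Place as left child of asp.
Insert pug: pug > hen → go right; pug < yak → go left; pug > jay → go right; pug > koi → go right; pug > owl → go right. Place as right child of owl.
Insert gnu: gnu < hen → go left; gnu > dog → go right; gnu > fox → go right. Place as right child of fox.
Insert ram: ram > hen → go right; ram < yak → go left; ram > jay → go right; ram > koi → go right; ram > owl → go right; ram > pug → go right. Place as right child of pug.
Insert ewe: ewe < hen → go left; ewe > dog → go right; ewe < fox → go left; ewe > emu → go right. Place as right child of emu.
Insert bat: bat < hen → go left; bat < dog → go left; bat < doe → go left; bat < boa → go left; bat > asp → go right. Place as right child of asp.
Insert hog: hog > hen → go right; hog < yak → go left; hog < jay → go left. Place as left child of jay.

ant bat cow ewe gnu hog ram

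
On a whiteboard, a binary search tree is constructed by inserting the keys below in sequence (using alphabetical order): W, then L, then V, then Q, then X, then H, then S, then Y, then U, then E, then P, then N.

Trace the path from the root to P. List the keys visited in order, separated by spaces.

Insert W: tree is empty, so W becomes the root.
Insert L: L < W → go left. Place as left child of W.
Insert V: V < W → go left; V > L → go right. Place as right child of L.
Insert Q: Q < W → go left; Q > L → go right; Q < V → go left. Place as left child of V.
Insert X: X > W → go right. Place as right child of W.
Insert H: H < W → go left; H < L → go left. Place as left child of L.
Insert S: S < W → go left; S > L → go right; S < V → go left; S > Q → go right. Place as right child of Q.
Insert Y: Y > W → go right; Y > X → go right. Place as right child of X.
Insert U: U < W → go left; U > L → go right; U < V → go left; U > Q → go right; U > S → go right. Place as right child of S.
Insert E: E < W → go left; E < L → go left; E < H → go left. Place as left child of H.
Insert P: P < W → go left; P > L → go right; P < V → go left; P < Q → go left. Place as left child of Q.
Insert N: N < W → go left; N > L → go right; N < V → go left; N < Q → go left; N < P → go left. Place as left child of P.

W L V Q P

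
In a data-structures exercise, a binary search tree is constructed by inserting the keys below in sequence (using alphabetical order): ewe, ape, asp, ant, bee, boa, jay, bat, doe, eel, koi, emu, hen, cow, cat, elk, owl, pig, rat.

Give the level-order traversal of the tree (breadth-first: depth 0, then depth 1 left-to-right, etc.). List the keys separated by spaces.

Insert ewe: tree is empty, so ewe becomes the root.
Insert ape: ape < ewe → go left. Place as left child of ewe.
Insert asp: asp < ewe → go left; asp > ape → go right. Place as right child of ape.
Insert ant: ant < ewe → go left; ant < ape → go left. Place as left child of ape.
Insert bee: bee < ewe → go left; bee > ape → go right; bee > asp → go right. Place as right child of asp.
Insert boa: boa < ewe → go left; boa > ape → go right; boa > asp → go right; boa > bee → go right. Place as right child of bee.
Insert jay: jay > ewe → go right. Place as right child of ewe.
Insert bat: bat < ewe → go left; bat > ape → go right; bat > asp → go right; bat < bee → go left. Place as left child of bee.
Insert doe: doe < ewe → go left; doe > ape → go right; doe > asp → go right; doe > bee → go right; doe > boa → go right. Place as right child of boa.
Insert eel: eel < ewe → go left; eel > ape → go right; eel > asp → go right; eel > bee → go right; eel > boa → go right; eel > doe → go right. Place as right child of doe.
Insert koi: koi > ewe → go right; koi > jay → go right. Place as right child of jay.
Insert emu: emu < ewe → go left; emu > ape → go right; emu > asp → go right; emu > bee → go right; emu > boa → go right; emu > doe → go right; emu > eel → go right. Place as right child of eel.
Insert hen: hen > ewe → go right; hen < jay → go left. Place as left child of jay.
Insert cow: cow < ewe → go left; cow > ape → go right; cow > asp → go right; cow > bee → go right; cow > boa → go right; cow < doe → go left. Place as left child of doe.
Insert cat: cat < ewe → go left; cat > ape → go right; cat > asp → go right; cat > bee → go right; cat > boa → go right; cat < doe → go left; cat < cow → go left. Place as left child of cow.
Insert elk: elk < ewe → go left; elk > ape → go right; elk > asp → go right; elk > bee → go right; elk > boa → go right; elk > doe → go right; elk > eel → go right; elk < emu → go left. Place as left child of emu.
Insert owl: owl > ewe → go right; owl > jay → go right; owl > koi → go right. Place as right child of koi.
Insert pig: pig > ewe → go right; pig > jay → go right; pig > koi → go right; pig > owl → go right. Place as right child of owl.
Insert rat: rat > ewe → go right; rat > jay → go right; rat > koi → go right; rat > owl → go right; rat > pig → go right. Place as right child of pig.

ewe ape jay ant asp hen koi bee owl bat boa pig doe rat cow eel cat emu elk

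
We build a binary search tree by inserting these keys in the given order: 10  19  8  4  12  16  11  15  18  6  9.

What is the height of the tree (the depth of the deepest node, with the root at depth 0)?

4

Insert 10: tree is empty, so 10 becomes the root.
Insert 19: 19 > 10 → go right. Place as right child of 10.
Insert 8: 8 < 10 → go left. Place as left child of 10.
Insert 4: 4 < 10 → go left; 4 < 8 → go left. Place as left child of 8.
Insert 12: 12 > 10 → go right; 12 < 19 → go left. Place as left child of 19.
Insert 16: 16 > 10 → go right; 16 < 19 → go left; 16 > 12 → go right. Place as right child of 12.
Insert 11: 11 > 10 → go right; 11 < 19 → go left; 11 < 12 → go left. Place as left child of 12.
Insert 15: 15 > 10 → go right; 15 < 19 → go left; 15 > 12 → go right; 15 < 16 → go left. Place as left child of 16.
Insert 18: 18 > 10 → go right; 18 < 19 → go left; 18 > 12 → go right; 18 > 16 → go right. Place as right child of 16.
Insert 6: 6 < 10 → go left; 6 < 8 → go left; 6 > 4 → go right. Place as right child of 4.
Insert 9: 9 < 10 → go left; 9 > 8 → go right. Place as right child of 8.

The deepest node is 15 at depth 4.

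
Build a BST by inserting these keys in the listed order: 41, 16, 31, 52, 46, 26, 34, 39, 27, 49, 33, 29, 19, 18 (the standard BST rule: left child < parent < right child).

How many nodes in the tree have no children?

5

Resulting structure (node: left, right):
  41: L=16, R=52
  16: L=–, R=31
  31: L=26, R=34
  52: L=46, R=–
  46: L=–, R=49
  26: L=19, R=27
  34: L=33, R=39
  39: L=–, R=–
  27: L=–, R=29
  49: L=–, R=–
  33: L=–, R=–
  29: L=–, R=–
  19: L=18, R=–
  18: L=–, R=–

Leaves: 18, 29, 33, 39, 49 — 5 in total.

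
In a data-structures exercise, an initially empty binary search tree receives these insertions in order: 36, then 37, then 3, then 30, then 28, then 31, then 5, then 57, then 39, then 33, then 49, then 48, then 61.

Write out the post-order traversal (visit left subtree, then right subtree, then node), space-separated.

36: root
37: right child of 36 (depth 1)
3: left child of 36 (depth 1)
30: right child of 3 (depth 2)
28: left child of 30 (depth 3)
31: right child of 30 (depth 3)
5: left child of 28 (depth 4)
57: right child of 37 (depth 2)
39: left child of 57 (depth 3)
33: right child of 31 (depth 4)
49: right child of 39 (depth 4)
48: left child of 49 (depth 5)
61: right child of 57 (depth 3)

5 28 33 31 30 3 48 49 39 61 57 37 36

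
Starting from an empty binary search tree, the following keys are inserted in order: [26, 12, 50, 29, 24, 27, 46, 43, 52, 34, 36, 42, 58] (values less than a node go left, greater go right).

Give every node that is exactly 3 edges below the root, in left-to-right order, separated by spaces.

27 46 58

26: root
12: left child of 26 (depth 1)
50: right child of 26 (depth 1)
29: left child of 50 (depth 2)
24: right child of 12 (depth 2)
27: left child of 29 (depth 3)
46: right child of 29 (depth 3)
43: left child of 46 (depth 4)
52: right child of 50 (depth 2)
34: left child of 43 (depth 5)
36: right child of 34 (depth 6)
42: right child of 36 (depth 7)
58: right child of 52 (depth 3)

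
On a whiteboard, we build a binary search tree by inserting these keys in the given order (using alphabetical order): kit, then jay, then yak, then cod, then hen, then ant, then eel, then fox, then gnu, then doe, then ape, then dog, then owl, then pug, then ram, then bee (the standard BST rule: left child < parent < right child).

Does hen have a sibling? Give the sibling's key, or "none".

ant

kit: root
jay: left child of kit (depth 1)
yak: right child of kit (depth 1)
cod: left child of jay (depth 2)
hen: right child of cod (depth 3)
ant: left child of cod (depth 3)
eel: left child of hen (depth 4)
fox: right child of eel (depth 5)
gnu: right child of fox (depth 6)
doe: left child of eel (depth 5)
ape: right child of ant (depth 4)
dog: right child of doe (depth 6)
owl: left child of yak (depth 2)
pug: right child of owl (depth 3)
ram: right child of pug (depth 4)
bee: right child of ape (depth 5)

hen's parent is cod; the other child of cod is ant.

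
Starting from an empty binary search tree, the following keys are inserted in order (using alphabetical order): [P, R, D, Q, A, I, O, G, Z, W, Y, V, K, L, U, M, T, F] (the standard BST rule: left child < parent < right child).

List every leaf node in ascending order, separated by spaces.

P: root
R: right child of P (depth 1)
D: left child of P (depth 1)
Q: left child of R (depth 2)
A: left child of D (depth 2)
I: right child of D (depth 2)
O: right child of I (depth 3)
G: left child of I (depth 3)
Z: right child of R (depth 2)
W: left child of Z (depth 3)
Y: right child of W (depth 4)
V: left child of W (depth 4)
K: left child of O (depth 4)
L: right child of K (depth 5)
U: left child of V (depth 5)
M: right child of L (depth 6)
T: left child of U (depth 6)
F: left child of G (depth 4)

A F M Q T Y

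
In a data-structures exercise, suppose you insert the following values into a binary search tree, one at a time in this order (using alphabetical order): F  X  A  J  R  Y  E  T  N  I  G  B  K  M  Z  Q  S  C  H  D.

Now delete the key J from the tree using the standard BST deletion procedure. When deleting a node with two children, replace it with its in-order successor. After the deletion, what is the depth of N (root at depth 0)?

4

F: root
X: right child of F (depth 1)
A: left child of F (depth 1)
J: left child of X (depth 2)
R: right child of J (depth 3)
Y: right child of X (depth 2)
E: right child of A (depth 2)
T: right child of R (depth 4)
N: left child of R (depth 4)
I: left child of J (depth 3)
G: left child of I (depth 4)
B: left child of E (depth 3)
K: left child of N (depth 5)
M: right child of K (depth 6)
Z: right child of Y (depth 3)
Q: right child of N (depth 5)
S: left child of T (depth 5)
C: right child of B (depth 4)
H: right child of G (depth 5)
D: right child of C (depth 5)

Delete J (two children — replace with in-order successor).
After deletion, path to N: F → X → K → R → N.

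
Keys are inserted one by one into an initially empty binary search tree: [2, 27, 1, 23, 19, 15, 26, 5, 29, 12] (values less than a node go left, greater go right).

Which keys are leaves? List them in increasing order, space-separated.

1 12 26 29

Insert 2: tree is empty, so 2 becomes the root.
Insert 27: 27 > 2 → go right. Place as right child of 2.
Insert 1: 1 < 2 → go left. Place as left child of 2.
Insert 23: 23 > 2 → go right; 23 < 27 → go left. Place as left child of 27.
Insert 19: 19 > 2 → go right; 19 < 27 → go left; 19 < 23 → go left. Place as left child of 23.
Insert 15: 15 > 2 → go right; 15 < 27 → go left; 15 < 23 → go left; 15 < 19 → go left. Place as left child of 19.
Insert 26: 26 > 2 → go right; 26 < 27 → go left; 26 > 23 → go right. Place as right child of 23.
Insert 5: 5 > 2 → go right; 5 < 27 → go left; 5 < 23 → go left; 5 < 19 → go left; 5 < 15 → go left. Place as left child of 15.
Insert 29: 29 > 2 → go right; 29 > 27 → go right. Place as right child of 27.
Insert 12: 12 > 2 → go right; 12 < 27 → go left; 12 < 23 → go left; 12 < 19 → go left; 12 < 15 → go left; 12 > 5 → go right. Place as right child of 5.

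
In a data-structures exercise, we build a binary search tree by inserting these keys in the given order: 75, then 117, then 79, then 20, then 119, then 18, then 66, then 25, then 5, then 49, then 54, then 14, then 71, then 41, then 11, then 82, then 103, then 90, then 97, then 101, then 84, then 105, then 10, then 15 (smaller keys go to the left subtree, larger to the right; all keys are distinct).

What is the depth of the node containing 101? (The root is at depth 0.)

75: root
117: right child of 75 (depth 1)
79: left child of 117 (depth 2)
20: left child of 75 (depth 1)
119: right child of 117 (depth 2)
18: left child of 20 (depth 2)
66: right child of 20 (depth 2)
25: left child of 66 (depth 3)
5: left child of 18 (depth 3)
49: right child of 25 (depth 4)
54: right child of 49 (depth 5)
14: right child of 5 (depth 4)
71: right child of 66 (depth 3)
41: left child of 49 (depth 5)
11: left child of 14 (depth 5)
82: right child of 79 (depth 3)
103: right child of 82 (depth 4)
90: left child of 103 (depth 5)
97: right child of 90 (depth 6)
101: right child of 97 (depth 7)
84: left child of 90 (depth 6)
105: right child of 103 (depth 5)
10: left child of 11 (depth 6)
15: right child of 14 (depth 5)

Path to 101: 75 → 117 → 79 → 82 → 103 → 90 → 97 → 101, which is 7 edges.

7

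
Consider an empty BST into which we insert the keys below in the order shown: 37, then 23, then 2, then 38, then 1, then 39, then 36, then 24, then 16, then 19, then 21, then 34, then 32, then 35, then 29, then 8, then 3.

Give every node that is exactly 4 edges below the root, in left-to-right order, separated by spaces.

8 19 34

Insert 37: tree is empty, so 37 becomes the root.
Insert 23: 23 < 37 → go left. Place as left child of 37.
Insert 2: 2 < 37 → go left; 2 < 23 → go left. Place as left child of 23.
Insert 38: 38 > 37 → go right. Place as right child of 37.
Insert 1: 1 < 37 → go left; 1 < 23 → go left; 1 < 2 → go left. Place as left child of 2.
Insert 39: 39 > 37 → go right; 39 > 38 → go right. Place as right child of 38.
Insert 36: 36 < 37 → go left; 36 > 23 → go right. Place as right child of 23.
Insert 24: 24 < 37 → go left; 24 > 23 → go right; 24 < 36 → go left. Place as left child of 36.
Insert 16: 16 < 37 → go left; 16 < 23 → go left; 16 > 2 → go right. Place as right child of 2.
Insert 19: 19 < 37 → go left; 19 < 23 → go left; 19 > 2 → go right; 19 > 16 → go right. Place as right child of 16.
Insert 21: 21 < 37 → go left; 21 < 23 → go left; 21 > 2 → go right; 21 > 16 → go right; 21 > 19 → go right. Place as right child of 19.
Insert 34: 34 < 37 → go left; 34 > 23 → go right; 34 < 36 → go left; 34 > 24 → go right. Place as right child of 24.
Insert 32: 32 < 37 → go left; 32 > 23 → go right; 32 < 36 → go left; 32 > 24 → go right; 32 < 34 → go left. Place as left child of 34.
Insert 35: 35 < 37 → go left; 35 > 23 → go right; 35 < 36 → go left; 35 > 24 → go right; 35 > 34 → go right. Place as right child of 34.
Insert 29: 29 < 37 → go left; 29 > 23 → go right; 29 < 36 → go left; 29 > 24 → go right; 29 < 34 → go left; 29 < 32 → go left. Place as left child of 32.
Insert 8: 8 < 37 → go left; 8 < 23 → go left; 8 > 2 → go right; 8 < 16 → go left. Place as left child of 16.
Insert 3: 3 < 37 → go left; 3 < 23 → go left; 3 > 2 → go right; 3 < 16 → go left; 3 < 8 → go left. Place as left child of 8.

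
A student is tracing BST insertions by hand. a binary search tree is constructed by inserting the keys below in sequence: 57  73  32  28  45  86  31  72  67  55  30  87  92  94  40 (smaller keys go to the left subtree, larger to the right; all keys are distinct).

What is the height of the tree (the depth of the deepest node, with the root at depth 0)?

Resulting structure (node: left, right):
  57: L=32, R=73
  73: L=72, R=86
  32: L=28, R=45
  28: L=–, R=31
  45: L=40, R=55
  86: L=–, R=87
  31: L=30, R=–
  72: L=67, R=–
  67: L=–, R=–
  55: L=–, R=–
  30: L=–, R=–
  87: L=–, R=92
  92: L=–, R=94
  94: L=–, R=–
  40: L=–, R=–

The deepest node is 94 at depth 5.

5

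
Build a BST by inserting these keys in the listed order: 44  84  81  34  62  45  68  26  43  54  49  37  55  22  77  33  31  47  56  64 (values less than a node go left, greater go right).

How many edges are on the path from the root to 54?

5

Insert 44: tree is empty, so 44 becomes the root.
Insert 84: 84 > 44 → go right. Place as right child of 44.
Insert 81: 81 > 44 → go right; 81 < 84 → go left. Place as left child of 84.
Insert 34: 34 < 44 → go left. Place as left child of 44.
Insert 62: 62 > 44 → go right; 62 < 84 → go left; 62 < 81 → go left. Place as left child of 81.
Insert 45: 45 > 44 → go right; 45 < 84 → go left; 45 < 81 → go left; 45 < 62 → go left. Place as left child of 62.
Insert 68: 68 > 44 → go right; 68 < 84 → go left; 68 < 81 → go left; 68 > 62 → go right. Place as right child of 62.
Insert 26: 26 < 44 → go left; 26 < 34 → go left. Place as left child of 34.
Insert 43: 43 < 44 → go left; 43 > 34 → go right. Place as right child of 34.
Insert 54: 54 > 44 → go right; 54 < 84 → go left; 54 < 81 → go left; 54 < 62 → go left; 54 > 45 → go right. Place as right child of 45.
Insert 49: 49 > 44 → go right; 49 < 84 → go left; 49 < 81 → go left; 49 < 62 → go left; 49 > 45 → go right; 49 < 54 → go left. Place as left child of 54.
Insert 37: 37 < 44 → go left; 37 > 34 → go right; 37 < 43 → go left. Place as left child of 43.
Insert 55: 55 > 44 → go right; 55 < 84 → go left; 55 < 81 → go left; 55 < 62 → go left; 55 > 45 → go right; 55 > 54 → go right. Place as right child of 54.
Insert 22: 22 < 44 → go left; 22 < 34 → go left; 22 < 26 → go left. Place as left child of 26.
Insert 77: 77 > 44 → go right; 77 < 84 → go left; 77 < 81 → go left; 77 > 62 → go right; 77 > 68 → go right. Place as right child of 68.
Insert 33: 33 < 44 → go left; 33 < 34 → go left; 33 > 26 → go right. Place as right child of 26.
Insert 31: 31 < 44 → go left; 31 < 34 → go left; 31 > 26 → go right; 31 < 33 → go left. Place as left child of 33.
Insert 47: 47 > 44 → go right; 47 < 84 → go left; 47 < 81 → go left; 47 < 62 → go left; 47 > 45 → go right; 47 < 54 → go left; 47 < 49 → go left. Place as left child of 49.
Insert 56: 56 > 44 → go right; 56 < 84 → go left; 56 < 81 → go left; 56 < 62 → go left; 56 > 45 → go right; 56 > 54 → go right; 56 > 55 → go right. Place as right child of 55.
Insert 64: 64 > 44 → go right; 64 < 84 → go left; 64 < 81 → go left; 64 > 62 → go right; 64 < 68 → go left. Place as left child of 68.

Path to 54: 44 → 84 → 81 → 62 → 45 → 54, which is 5 edges.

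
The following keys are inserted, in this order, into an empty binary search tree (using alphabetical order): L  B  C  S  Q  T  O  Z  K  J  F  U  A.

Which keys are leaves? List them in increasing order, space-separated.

Resulting structure (node: left, right):
  L: L=B, R=S
  B: L=A, R=C
  C: L=–, R=K
  S: L=Q, R=T
  Q: L=O, R=–
  T: L=–, R=Z
  O: L=–, R=–
  Z: L=U, R=–
  K: L=J, R=–
  J: L=F, R=–
  F: L=–, R=–
  U: L=–, R=–
  A: L=–, R=–

A F O U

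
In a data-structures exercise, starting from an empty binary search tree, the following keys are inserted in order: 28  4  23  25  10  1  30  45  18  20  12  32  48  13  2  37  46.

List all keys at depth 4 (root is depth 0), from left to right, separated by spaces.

Resulting structure (node: left, right):
  28: L=4, R=30
  4: L=1, R=23
  23: L=10, R=25
  25: L=–, R=–
  10: L=–, R=18
  1: L=–, R=2
  30: L=–, R=45
  45: L=32, R=48
  18: L=12, R=20
  20: L=–, R=–
  12: L=–, R=13
  32: L=–, R=37
  48: L=46, R=–
  13: L=–, R=–
  2: L=–, R=–
  37: L=–, R=–
  46: L=–, R=–

18 37 46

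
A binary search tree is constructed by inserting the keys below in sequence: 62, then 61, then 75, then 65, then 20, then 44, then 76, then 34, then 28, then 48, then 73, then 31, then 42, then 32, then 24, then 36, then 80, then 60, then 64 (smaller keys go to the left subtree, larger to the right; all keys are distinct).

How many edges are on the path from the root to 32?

7

Insert 62: tree is empty, so 62 becomes the root.
Insert 61: 61 < 62 → go left. Place as left child of 62.
Insert 75: 75 > 62 → go right. Place as right child of 62.
Insert 65: 65 > 62 → go right; 65 < 75 → go left. Place as left child of 75.
Insert 20: 20 < 62 → go left; 20 < 61 → go left. Place as left child of 61.
Insert 44: 44 < 62 → go left; 44 < 61 → go left; 44 > 20 → go right. Place as right child of 20.
Insert 76: 76 > 62 → go right; 76 > 75 → go right. Place as right child of 75.
Insert 34: 34 < 62 → go left; 34 < 61 → go left; 34 > 20 → go right; 34 < 44 → go left. Place as left child of 44.
Insert 28: 28 < 62 → go left; 28 < 61 → go left; 28 > 20 → go right; 28 < 44 → go left; 28 < 34 → go left. Place as left child of 34.
Insert 48: 48 < 62 → go left; 48 < 61 → go left; 48 > 20 → go right; 48 > 44 → go right. Place as right child of 44.
Insert 73: 73 > 62 → go right; 73 < 75 → go left; 73 > 65 → go right. Place as right child of 65.
Insert 31: 31 < 62 → go left; 31 < 61 → go left; 31 > 20 → go right; 31 < 44 → go left; 31 < 34 → go left; 31 > 28 → go right. Place as right child of 28.
Insert 42: 42 < 62 → go left; 42 < 61 → go left; 42 > 20 → go right; 42 < 44 → go left; 42 > 34 → go right. Place as right child of 34.
Insert 32: 32 < 62 → go left; 32 < 61 → go left; 32 > 20 → go right; 32 < 44 → go left; 32 < 34 → go left; 32 > 28 → go right; 32 > 31 → go right. Place as right child of 31.
Insert 24: 24 < 62 → go left; 24 < 61 → go left; 24 > 20 → go right; 24 < 44 → go left; 24 < 34 → go left; 24 < 28 → go left. Place as left child of 28.
Insert 36: 36 < 62 → go left; 36 < 61 → go left; 36 > 20 → go right; 36 < 44 → go left; 36 > 34 → go right; 36 < 42 → go left. Place as left child of 42.
Insert 80: 80 > 62 → go right; 80 > 75 → go right; 80 > 76 → go right. Place as right child of 76.
Insert 60: 60 < 62 → go left; 60 < 61 → go left; 60 > 20 → go right; 60 > 44 → go right; 60 > 48 → go right. Place as right child of 48.
Insert 64: 64 > 62 → go right; 64 < 75 → go left; 64 < 65 → go left. Place as left child of 65.

Path to 32: 62 → 61 → 20 → 44 → 34 → 28 → 31 → 32, which is 7 edges.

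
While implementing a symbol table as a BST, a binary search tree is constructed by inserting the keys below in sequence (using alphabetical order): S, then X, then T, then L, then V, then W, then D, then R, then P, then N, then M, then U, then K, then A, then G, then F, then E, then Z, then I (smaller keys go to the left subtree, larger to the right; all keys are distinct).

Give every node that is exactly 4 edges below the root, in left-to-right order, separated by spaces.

S: root
X: right child of S (depth 1)
T: left child of X (depth 2)
L: left child of S (depth 1)
V: right child of T (depth 3)
W: right child of V (depth 4)
D: left child of L (depth 2)
R: right child of L (depth 2)
P: left child of R (depth 3)
N: left child of P (depth 4)
M: left child of N (depth 5)
U: left child of V (depth 4)
K: right child of D (depth 3)
A: left child of D (depth 3)
G: left child of K (depth 4)
F: left child of G (depth 5)
E: left child of F (depth 6)
Z: right child of X (depth 2)
I: right child of G (depth 5)

G N U W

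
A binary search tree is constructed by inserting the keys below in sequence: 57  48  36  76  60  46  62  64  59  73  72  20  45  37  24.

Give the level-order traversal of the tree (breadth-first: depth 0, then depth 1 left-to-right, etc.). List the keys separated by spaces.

57: root
48: left child of 57 (depth 1)
36: left child of 48 (depth 2)
76: right child of 57 (depth 1)
60: left child of 76 (depth 2)
46: right child of 36 (depth 3)
62: right child of 60 (depth 3)
64: right child of 62 (depth 4)
59: left child of 60 (depth 3)
73: right child of 64 (depth 5)
72: left child of 73 (depth 6)
20: left child of 36 (depth 3)
45: left child of 46 (depth 4)
37: left child of 45 (depth 5)
24: right child of 20 (depth 4)

57 48 76 36 60 20 46 59 62 24 45 64 37 73 72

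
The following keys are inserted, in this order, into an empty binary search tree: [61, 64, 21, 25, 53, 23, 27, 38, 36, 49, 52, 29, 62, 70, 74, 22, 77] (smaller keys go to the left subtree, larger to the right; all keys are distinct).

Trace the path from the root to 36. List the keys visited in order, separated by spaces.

Insert 61: tree is empty, so 61 becomes the root.
Insert 64: 64 > 61 → go right. Place as right child of 61.
Insert 21: 21 < 61 → go left. Place as left child of 61.
Insert 25: 25 < 61 → go left; 25 > 21 → go right. Place as right child of 21.
Insert 53: 53 < 61 → go left; 53 > 21 → go right; 53 > 25 → go right. Place as right child of 25.
Insert 23: 23 < 61 → go left; 23 > 21 → go right; 23 < 25 → go left. Place as left child of 25.
Insert 27: 27 < 61 → go left; 27 > 21 → go right; 27 > 25 → go right; 27 < 53 → go left. Place as left child of 53.
Insert 38: 38 < 61 → go left; 38 > 21 → go right; 38 > 25 → go right; 38 < 53 → go left; 38 > 27 → go right. Place as right child of 27.
Insert 36: 36 < 61 → go left; 36 > 21 → go right; 36 > 25 → go right; 36 < 53 → go left; 36 > 27 → go right; 36 < 38 → go left. Place as left child of 38.
Insert 49: 49 < 61 → go left; 49 > 21 → go right; 49 > 25 → go right; 49 < 53 → go left; 49 > 27 → go right; 49 > 38 → go right. Place as right child of 38.
Insert 52: 52 < 61 → go left; 52 > 21 → go right; 52 > 25 → go right; 52 < 53 → go left; 52 > 27 → go right; 52 > 38 → go right; 52 > 49 → go right. Place as right child of 49.
Insert 29: 29 < 61 → go left; 29 > 21 → go right; 29 > 25 → go right; 29 < 53 → go left; 29 > 27 → go right; 29 < 38 → go left; 29 < 36 → go left. Place as left child of 36.
Insert 62: 62 > 61 → go right; 62 < 64 → go left. Place as left child of 64.
Insert 70: 70 > 61 → go right; 70 > 64 → go right. Place as right child of 64.
Insert 74: 74 > 61 → go right; 74 > 64 → go right; 74 > 70 → go right. Place as right child of 70.
Insert 22: 22 < 61 → go left; 22 > 21 → go right; 22 < 25 → go left; 22 < 23 → go left. Place as left child of 23.
Insert 77: 77 > 61 → go right; 77 > 64 → go right; 77 > 70 → go right; 77 > 74 → go right. Place as right child of 74.

61 21 25 53 27 38 36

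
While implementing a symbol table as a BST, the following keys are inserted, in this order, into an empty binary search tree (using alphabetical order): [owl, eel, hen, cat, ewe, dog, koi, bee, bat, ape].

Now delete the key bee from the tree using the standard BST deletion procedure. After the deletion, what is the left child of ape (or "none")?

none

Insert owl: tree is empty, so owl becomes the root.
Insert eel: eel < owl → go left. Place as left child of owl.
Insert hen: hen < owl → go left; hen > eel → go right. Place as right child of eel.
Insert cat: cat < owl → go left; cat < eel → go left. Place as left child of eel.
Insert ewe: ewe < owl → go left; ewe > eel → go right; ewe < hen → go left. Place as left child of hen.
Insert dog: dog < owl → go left; dog < eel → go left; dog > cat → go right. Place as right child of cat.
Insert koi: koi < owl → go left; koi > eel → go right; koi > hen → go right. Place as right child of hen.
Insert bee: bee < owl → go left; bee < eel → go left; bee < cat → go left. Place as left child of cat.
Insert bat: bat < owl → go left; bat < eel → go left; bat < cat → go left; bat < bee → go left. Place as left child of bee.
Insert ape: ape < owl → go left; ape < eel → go left; ape < cat → go left; ape < bee → go left; ape < bat → go left. Place as left child of bat.

Delete bee (at most one child — splice it out).
After deletion, ape's left child: none.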